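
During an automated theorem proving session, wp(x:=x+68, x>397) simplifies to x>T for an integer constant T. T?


Formula: wp(x:=E, P) = P[E/x] (substitute E for x in postcondition)
Step 1: Postcondition: x>397
Step 2: Substitute x+68 for x: x+68>397
Step 3: Solve for x: x > 397-68 = 329

329


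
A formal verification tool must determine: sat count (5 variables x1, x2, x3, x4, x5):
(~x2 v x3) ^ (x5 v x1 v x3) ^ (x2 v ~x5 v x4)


CNF with 3 clauses over 5 vars (32 assignments).
An assignment satisfies CNF iff every clause has >=1 true literal.
Check each row (bits = x1,x2,x3,x4,x5; clause T/F shown):
  row 0 [00000]: clauses=TFT -> 0
  row 1 [00001]: clauses=TTF -> 0
  row 2 [00010]: clauses=TFT -> 0
  row 3 [00011]: clauses=TTT -> 1
  row 4 [00100]: clauses=TTT -> 1
  row 5 [00101]: clauses=TTF -> 0
  row 6 [00110]: clauses=TTT -> 1
  row 7 [00111]: clauses=TTT -> 1
  row 8 [01000]: clauses=FFT -> 0
  row 9 [01001]: clauses=FTT -> 0
  row 10 [01010]: clauses=FFT -> 0
  row 11 [01011]: clauses=FTT -> 0
  row 12 [01100]: clauses=TTT -> 1
  row 13 [01101]: clauses=TTT -> 1
  row 14 [01110]: clauses=TTT -> 1
  row 15 [01111]: clauses=TTT -> 1
  row 16 [10000]: clauses=TTT -> 1
  row 17 [10001]: clauses=TTF -> 0
  row 18 [10010]: clauses=TTT -> 1
  row 19 [10011]: clauses=TTT -> 1
  row 20 [10100]: clauses=TTT -> 1
  row 21 [10101]: clauses=TTF -> 0
  row 22 [10110]: clauses=TTT -> 1
  row 23 [10111]: clauses=TTT -> 1
  row 24 [11000]: clauses=FTT -> 0
  row 25 [11001]: clauses=FTT -> 0
  row 26 [11010]: clauses=FTT -> 0
  row 27 [11011]: clauses=FTT -> 0
  row 28 [11100]: clauses=TTT -> 1
  row 29 [11101]: clauses=TTT -> 1
  row 30 [11110]: clauses=TTT -> 1
  row 31 [11111]: clauses=TTT -> 1
Full result column, 8 rows per line (x1,x2 fixed per line; x3,x4,x5 runs 000..111 left to right):
  rows 0-7 [x1,x2=00]: 00011011  (ones: 4)
  rows 8-15 [x1,x2=01]: 00001111  (ones: 4)
  rows 16-23 [x1,x2=10]: 10111011  (ones: 6)
  rows 24-31 [x1,x2=11]: 00001111  (ones: 4)
Satisfying assignments = 4+4+6+4 = 18

18


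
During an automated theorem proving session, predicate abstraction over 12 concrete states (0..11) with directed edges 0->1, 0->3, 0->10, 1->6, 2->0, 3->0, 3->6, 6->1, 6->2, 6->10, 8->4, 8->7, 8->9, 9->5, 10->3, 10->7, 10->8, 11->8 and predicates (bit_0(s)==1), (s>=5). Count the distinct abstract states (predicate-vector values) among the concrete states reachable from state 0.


BFS from 0:
Concrete reachable: {0, 1, 2, 3, 4, 5, 6, 7, 8, 9, 10}
Abstract via predicates (bit_0(s)==1), (s>=5):
  (0,0) <- {0, 2, 4}
  (0,1) <- {6, 8, 10}
  (1,0) <- {1, 3}
  (1,1) <- {5, 7, 9}
Distinct abstract states = 4

4


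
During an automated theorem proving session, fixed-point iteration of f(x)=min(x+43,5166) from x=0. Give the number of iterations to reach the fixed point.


Step 1: x=0, cap=5166, increment=43
Step 2: x grows by 43 each step until capped at 5166; fixed point is x=5166
Step 3: iterations = ceil(5166/43) = 121

121


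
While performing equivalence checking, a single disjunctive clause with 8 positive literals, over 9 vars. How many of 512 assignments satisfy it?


Step 1: Total=2^9=512
Step 2: Unsat when all 8 false: 2^1=2
Step 3: Sat=512-2=510

510


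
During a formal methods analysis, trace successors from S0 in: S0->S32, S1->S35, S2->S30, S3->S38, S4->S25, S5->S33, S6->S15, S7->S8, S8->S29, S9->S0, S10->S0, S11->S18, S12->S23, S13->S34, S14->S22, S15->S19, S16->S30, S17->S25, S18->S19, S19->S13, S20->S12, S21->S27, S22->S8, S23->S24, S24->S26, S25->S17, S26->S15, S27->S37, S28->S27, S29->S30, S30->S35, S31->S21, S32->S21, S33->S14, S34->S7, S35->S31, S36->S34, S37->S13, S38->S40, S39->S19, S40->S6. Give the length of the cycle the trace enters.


Trace from S0 until a state repeats:
  S0 -> S32 -> S21 -> S27 -> S37 -> S13 -> S34 -> S7 -> S8 -> S29 -> S30 -> S35 -> S31 -> S21
S21 first seen at step 2, revisited at step 13.
Cycle length = 13 - 2 = 11

11


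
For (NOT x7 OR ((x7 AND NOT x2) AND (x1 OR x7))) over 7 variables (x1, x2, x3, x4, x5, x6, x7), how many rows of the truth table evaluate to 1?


Formula: (NOT x7 OR ((x7 AND NOT x2) AND (x1 OR x7))) over 7 vars (128 rows)
Evaluate each row (x1, x2, x3, x4, x5, x6, x7 as bits, MSB first):
  row 0 [0000000]: (NOT 0 OR ((0 AND NOT 0) AND (0 OR 0))) -> 1
  row 1 [0000001]: (NOT 1 OR ((1 AND NOT 0) AND (0 OR 1))) -> 1
  row 2 [0000010]: (NOT 0 OR ((0 AND NOT 0) AND (0 OR 0))) -> 1
  row 3 [0000011]: (NOT 1 OR ((1 AND NOT 0) AND (0 OR 1))) -> 1
  row 4 [0000100]: (NOT 0 OR ((0 AND NOT 0) AND (0 OR 0))) -> 1
  (every remaining row is evaluated the same way; all 128 results are listed next)
Full result column, 8 rows per line (x1,x2,x3,x4 fixed per line; x5,x6,x7 runs 000..111 left to right):
  rows 0-7 [x1,x2,x3,x4=0000]: 11111111  (ones: 8)
  rows 8-15 [x1,x2,x3,x4=0001]: 11111111  (ones: 8)
  rows 16-23 [x1,x2,x3,x4=0010]: 11111111  (ones: 8)
  rows 24-31 [x1,x2,x3,x4=0011]: 11111111  (ones: 8)
  rows 32-39 [x1,x2,x3,x4=0100]: 10101010  (ones: 4)
  rows 40-47 [x1,x2,x3,x4=0101]: 10101010  (ones: 4)
  rows 48-55 [x1,x2,x3,x4=0110]: 10101010  (ones: 4)
  rows 56-63 [x1,x2,x3,x4=0111]: 10101010  (ones: 4)
  rows 64-71 [x1,x2,x3,x4=1000]: 11111111  (ones: 8)
  rows 72-79 [x1,x2,x3,x4=1001]: 11111111  (ones: 8)
  rows 80-87 [x1,x2,x3,x4=1010]: 11111111  (ones: 8)
  rows 88-95 [x1,x2,x3,x4=1011]: 11111111  (ones: 8)
  rows 96-103 [x1,x2,x3,x4=1100]: 10101010  (ones: 4)
  rows 104-111 [x1,x2,x3,x4=1101]: 10101010  (ones: 4)
  rows 112-119 [x1,x2,x3,x4=1110]: 10101010  (ones: 4)
  rows 120-127 [x1,x2,x3,x4=1111]: 10101010  (ones: 4)
Count of 1-rows = 8+8+8+8+4+4+4+4+8+8+8+8+4+4+4+4 = 96

96


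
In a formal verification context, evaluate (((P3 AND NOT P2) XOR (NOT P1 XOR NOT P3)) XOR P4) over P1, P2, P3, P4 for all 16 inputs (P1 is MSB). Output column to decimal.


Formula: (((P3 AND NOT P2) XOR (NOT P1 XOR NOT P3)) XOR P4) over P1, P2, P3, P4 (16 rows)
Evaluate each row (bits = P1,P2,P3,P4, MSB first):
  row 0 [0000]: (((0 AND NOT 0) XOR (NOT 0 XOR NOT 0)) XOR 0) -> 0
  row 1 [0001]: (((0 AND NOT 0) XOR (NOT 0 XOR NOT 0)) XOR 1) -> 1
  row 2 [0010]: (((1 AND NOT 0) XOR (NOT 0 XOR NOT 1)) XOR 0) -> 0
  row 3 [0011]: (((1 AND NOT 0) XOR (NOT 0 XOR NOT 1)) XOR 1) -> 1
  row 4 [0100]: (((0 AND NOT 1) XOR (NOT 0 XOR NOT 0)) XOR 0) -> 0
  row 5 [0101]: (((0 AND NOT 1) XOR (NOT 0 XOR NOT 0)) XOR 1) -> 1
  row 6 [0110]: (((1 AND NOT 1) XOR (NOT 0 XOR NOT 1)) XOR 0) -> 1
  row 7 [0111]: (((1 AND NOT 1) XOR (NOT 0 XOR NOT 1)) XOR 1) -> 0
  row 8 [1000]: (((0 AND NOT 0) XOR (NOT 1 XOR NOT 0)) XOR 0) -> 1
  row 9 [1001]: (((0 AND NOT 0) XOR (NOT 1 XOR NOT 0)) XOR 1) -> 0
  row 10 [1010]: (((1 AND NOT 0) XOR (NOT 1 XOR NOT 1)) XOR 0) -> 1
  row 11 [1011]: (((1 AND NOT 0) XOR (NOT 1 XOR NOT 1)) XOR 1) -> 0
  row 12 [1100]: (((0 AND NOT 1) XOR (NOT 1 XOR NOT 0)) XOR 0) -> 1
  row 13 [1101]: (((0 AND NOT 1) XOR (NOT 1 XOR NOT 0)) XOR 1) -> 0
  row 14 [1110]: (((1 AND NOT 1) XOR (NOT 1 XOR NOT 1)) XOR 0) -> 0
  row 15 [1111]: (((1 AND NOT 1) XOR (NOT 1 XOR NOT 1)) XOR 1) -> 1
Full result column, 4 rows per line (P1,P2 fixed per line; P3,P4 runs 00..11 left to right):
  rows 0-3 [P1,P2=00]: 0101  = hex 5
  rows 4-7 [P1,P2=01]: 0110  = hex 6
  rows 8-11 [P1,P2=10]: 1010  = hex A
  rows 12-15 [P1,P2=11]: 1001  = hex 9
Output column (row 0 .. row 15) = 0101011010101001
Output column grouped in 4s = 0101 0110 1010 1001 = 0x56A9
Convert to decimal digit by digit (value = value*16 + digit):
  5 -> 5
  5*16 + 6 = 86
  86*16 + 10 (A) = 1386
  1386*16 + 9 = 22185
Decimal = 22185

22185


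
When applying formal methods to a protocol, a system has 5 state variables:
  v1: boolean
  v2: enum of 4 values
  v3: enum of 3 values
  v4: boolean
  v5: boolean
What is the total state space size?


State space = product of domain sizes of all variables.
Domain sizes:
  v1 (boolean): 2
  v2 (enum of 4 values): 4
  v3 (enum of 3 values): 3
  v4 (boolean): 2
  v5 (boolean): 2
Product = 2 * 4 * 3 * 2 * 2 = 96

96


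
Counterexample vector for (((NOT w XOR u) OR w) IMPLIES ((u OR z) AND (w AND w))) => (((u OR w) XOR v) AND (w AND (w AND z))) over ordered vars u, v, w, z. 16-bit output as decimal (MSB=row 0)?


F1 = (((NOT w XOR u) OR w) IMPLIES ((u OR z) AND (w AND w)))
F2 = (((u OR w) XOR v) AND (w AND (w AND z)))
Counterexample to F1=>F2 is where F1=1 and F2=0.
Evaluate each row (bits = u,v,w,z, MSB first):
  row 0 [0000]: F1=0 F2=0 -> F1&~F2 -> 0
  row 1 [0001]: F1=0 F2=0 -> F1&~F2 -> 0
  row 2 [0010]: F1=0 F2=0 -> F1&~F2 -> 0
  row 3 [0011]: F1=1 F2=1 -> F1&~F2 -> 0
  row 4 [0100]: F1=0 F2=0 -> F1&~F2 -> 0
  row 5 [0101]: F1=0 F2=0 -> F1&~F2 -> 0
  row 6 [0110]: F1=0 F2=0 -> F1&~F2 -> 0
  row 7 [0111]: F1=1 F2=0 -> F1&~F2 -> 1
  row 8 [1000]: F1=1 F2=0 -> F1&~F2 -> 1
  row 9 [1001]: F1=1 F2=0 -> F1&~F2 -> 1
  row 10 [1010]: F1=1 F2=0 -> F1&~F2 -> 1
  row 11 [1011]: F1=1 F2=1 -> F1&~F2 -> 0
  row 12 [1100]: F1=1 F2=0 -> F1&~F2 -> 1
  row 13 [1101]: F1=1 F2=0 -> F1&~F2 -> 1
  row 14 [1110]: F1=1 F2=0 -> F1&~F2 -> 1
  row 15 [1111]: F1=1 F2=0 -> F1&~F2 -> 1
Full result column, 4 rows per line (u,v fixed per line; w,z runs 00..11 left to right):
  rows 0-3 [u,v=00]: 0000  = hex 0
  rows 4-7 [u,v=01]: 0001  = hex 1
  rows 8-11 [u,v=10]: 1110  = hex E
  rows 12-15 [u,v=11]: 1111  = hex F
Counterexample vector (row 0 .. row 15) = 0000000111101111
Output column grouped in 4s = 0000 0001 1110 1111 = 0x01EF
Convert to decimal digit by digit (value = value*16 + digit):
  0 -> 0
  0*16 + 1 = 1
  1*16 + 14 (E) = 30
  30*16 + 15 (F) = 495
Decimal = 495

495


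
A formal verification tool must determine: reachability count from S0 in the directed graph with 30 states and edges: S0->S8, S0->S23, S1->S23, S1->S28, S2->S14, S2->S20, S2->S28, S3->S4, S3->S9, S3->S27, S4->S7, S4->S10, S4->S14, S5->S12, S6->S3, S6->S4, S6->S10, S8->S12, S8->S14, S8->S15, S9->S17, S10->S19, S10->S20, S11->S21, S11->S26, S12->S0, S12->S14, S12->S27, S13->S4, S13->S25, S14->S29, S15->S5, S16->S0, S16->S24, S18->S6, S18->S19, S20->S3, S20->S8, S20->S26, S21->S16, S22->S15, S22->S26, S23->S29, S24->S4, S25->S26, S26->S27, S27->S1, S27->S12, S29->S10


BFS from S0:
  layer 0: {S0}
  layer 1: {S8, S23}
  layer 2: {S12, S14, S15, S29}
  layer 3: {S5, S10, S27}
  layer 4: {S1, S19, S20}
  layer 5: {S3, S26, S28}
  layer 6: {S4, S9}
  layer 7: {S7, S17}
Reachable set: {S0, S1, S3, S4, S5, S7, S8, S9, S10, S12, S14, S15, S17, S19, S20, S23, S26, S27, S28, S29}
Count = 20

20


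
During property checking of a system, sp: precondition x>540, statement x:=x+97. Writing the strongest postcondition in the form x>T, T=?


Formula: sp(P, x:=E) = exists old_x. (x = E[old_x/x]) AND P[old_x/x] (old_x is the value of x before the assignment; eliminate old_x by solving x = E[old_x/x] for old_x)
Step 1: Precondition P: x>540, i.e. old_x > 540
Step 2: Assignment gives x = old_x + 97, so old_x = x - 97
Step 3: Substitute into P: x - 97 > 540
Step 4: Simplify: x > 540+97 = 637

637


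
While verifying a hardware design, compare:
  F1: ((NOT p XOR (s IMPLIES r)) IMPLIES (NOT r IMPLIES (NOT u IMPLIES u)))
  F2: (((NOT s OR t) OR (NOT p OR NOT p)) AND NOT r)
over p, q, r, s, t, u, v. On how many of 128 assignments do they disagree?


F1 = ((NOT p XOR (s IMPLIES r)) IMPLIES (NOT r IMPLIES (NOT u IMPLIES u)))
F2 = (((NOT s OR t) OR (NOT p OR NOT p)) AND NOT r)
Evaluate both on each of 128 rows (bits = p,q,r,s,t,u,v):
  row 0 [0000000]: F1=1 F2=1 -> 0
  row 1 [0000001]: F1=1 F2=1 -> 0
  row 2 [0000010]: F1=1 F2=1 -> 0
  row 3 [0000011]: F1=1 F2=1 -> 0
  row 4 [0000100]: F1=1 F2=1 -> 0
  (every remaining row is evaluated the same way; all 128 results are listed next)
Full result column, 8 rows per line (p,q,r,s fixed per line; t,u,v runs 000..111 left to right):
  rows 0-7 [p,q,r,s=0000]: 00000000  (ones: 0)
  rows 8-15 [p,q,r,s=0001]: 11001100  (ones: 4)
  rows 16-23 [p,q,r,s=0010]: 11111111  (ones: 8)
  rows 24-31 [p,q,r,s=0011]: 11111111  (ones: 8)
  rows 32-39 [p,q,r,s=0100]: 00000000  (ones: 0)
  rows 40-47 [p,q,r,s=0101]: 11001100  (ones: 4)
  rows 48-55 [p,q,r,s=0110]: 11111111  (ones: 8)
  rows 56-63 [p,q,r,s=0111]: 11111111  (ones: 8)
  rows 64-71 [p,q,r,s=1000]: 11001100  (ones: 4)
  rows 72-79 [p,q,r,s=1001]: 11110000  (ones: 4)
  rows 80-87 [p,q,r,s=1010]: 11111111  (ones: 8)
  rows 88-95 [p,q,r,s=1011]: 11111111  (ones: 8)
  rows 96-103 [p,q,r,s=1100]: 11001100  (ones: 4)
  rows 104-111 [p,q,r,s=1101]: 11110000  (ones: 4)
  rows 112-119 [p,q,r,s=1110]: 11111111  (ones: 8)
  rows 120-127 [p,q,r,s=1111]: 11111111  (ones: 8)
Disagreements = 0+4+8+8+0+4+8+8+4+4+8+8+4+4+8+8 = 88

88


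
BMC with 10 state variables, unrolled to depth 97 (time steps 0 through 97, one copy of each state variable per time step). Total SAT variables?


BMC unrolls to depth k, creating one copy of each state var for steps 0..k.
Step count = 97 + 1 = 98 (steps 0 through 97)
Vars per step = 10
Total = 10 * 98 = 980

980


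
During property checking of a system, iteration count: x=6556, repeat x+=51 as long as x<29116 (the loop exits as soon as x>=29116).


Step 1: x goes from 6556 toward 29116 by 51; the body runs while x<29116, so iterations = ceil((bound-start)/step)
Step 2: Distance=22560
Step 3: ceil(22560/51)=443

443


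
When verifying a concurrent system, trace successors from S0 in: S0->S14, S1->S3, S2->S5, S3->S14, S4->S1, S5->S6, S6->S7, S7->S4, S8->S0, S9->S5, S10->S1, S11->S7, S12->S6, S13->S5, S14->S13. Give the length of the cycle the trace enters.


Trace from S0 until a state repeats:
  S0 -> S14 -> S13 -> S5 -> S6 -> S7 -> S4 -> S1 -> S3 -> S14
S14 first seen at step 1, revisited at step 9.
Cycle length = 9 - 1 = 8

8


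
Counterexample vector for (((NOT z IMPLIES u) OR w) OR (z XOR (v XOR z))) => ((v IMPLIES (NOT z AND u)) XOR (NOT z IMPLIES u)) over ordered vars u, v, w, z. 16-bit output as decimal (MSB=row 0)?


F1 = (((NOT z IMPLIES u) OR w) OR (z XOR (v XOR z)))
F2 = ((v IMPLIES (NOT z AND u)) XOR (NOT z IMPLIES u))
Counterexample to F1=>F2 is where F1=1 and F2=0.
Evaluate each row (bits = u,v,w,z, MSB first):
  row 0 [0000]: F1=0 F2=1 -> F1&~F2 -> 0
  row 1 [0001]: F1=1 F2=0 -> F1&~F2 -> 1
  row 2 [0010]: F1=1 F2=1 -> F1&~F2 -> 0
  row 3 [0011]: F1=1 F2=0 -> F1&~F2 -> 1
  row 4 [0100]: F1=1 F2=0 -> F1&~F2 -> 1
  row 5 [0101]: F1=1 F2=1 -> F1&~F2 -> 0
  row 6 [0110]: F1=1 F2=0 -> F1&~F2 -> 1
  row 7 [0111]: F1=1 F2=1 -> F1&~F2 -> 0
  row 8 [1000]: F1=1 F2=0 -> F1&~F2 -> 1
  row 9 [1001]: F1=1 F2=0 -> F1&~F2 -> 1
  row 10 [1010]: F1=1 F2=0 -> F1&~F2 -> 1
  row 11 [1011]: F1=1 F2=0 -> F1&~F2 -> 1
  row 12 [1100]: F1=1 F2=0 -> F1&~F2 -> 1
  row 13 [1101]: F1=1 F2=1 -> F1&~F2 -> 0
  row 14 [1110]: F1=1 F2=0 -> F1&~F2 -> 1
  row 15 [1111]: F1=1 F2=1 -> F1&~F2 -> 0
Full result column, 4 rows per line (u,v fixed per line; w,z runs 00..11 left to right):
  rows 0-3 [u,v=00]: 0101  = hex 5
  rows 4-7 [u,v=01]: 1010  = hex A
  rows 8-11 [u,v=10]: 1111  = hex F
  rows 12-15 [u,v=11]: 1010  = hex A
Counterexample vector (row 0 .. row 15) = 0101101011111010
Output column grouped in 4s = 0101 1010 1111 1010 = 0x5AFA
Convert to decimal digit by digit (value = value*16 + digit):
  5 -> 5
  5*16 + 10 (A) = 90
  90*16 + 15 (F) = 1455
  1455*16 + 10 (A) = 23290
Decimal = 23290

23290


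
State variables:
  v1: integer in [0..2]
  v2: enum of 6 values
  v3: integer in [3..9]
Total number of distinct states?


State space = product of domain sizes of all variables.
Domain sizes:
  v1 (integer in [0..2]): 3
  v2 (enum of 6 values): 6
  v3 (integer in [3..9]): 7
Product = 3 * 6 * 7 = 126

126


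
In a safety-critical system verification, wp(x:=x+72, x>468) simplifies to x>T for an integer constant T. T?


Formula: wp(x:=E, P) = P[E/x] (substitute E for x in postcondition)
Step 1: Postcondition: x>468
Step 2: Substitute x+72 for x: x+72>468
Step 3: Solve for x: x > 468-72 = 396

396


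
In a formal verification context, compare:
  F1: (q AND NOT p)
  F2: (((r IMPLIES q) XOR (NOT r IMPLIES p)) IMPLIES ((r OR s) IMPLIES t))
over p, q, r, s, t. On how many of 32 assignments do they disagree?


F1 = (q AND NOT p)
F2 = (((r IMPLIES q) XOR (NOT r IMPLIES p)) IMPLIES ((r OR s) IMPLIES t))
Evaluate both on each of 32 rows (bits = p,q,r,s,t):
  row 0 [00000]: F1=0 F2=1 (differ) -> 1
  row 1 [00001]: F1=0 F2=1 (differ) -> 1
  row 2 [00010]: F1=0 F2=0 -> 0
  row 3 [00011]: F1=0 F2=1 (differ) -> 1
  row 4 [00100]: F1=0 F2=0 -> 0
  row 5 [00101]: F1=0 F2=1 (differ) -> 1
  row 6 [00110]: F1=0 F2=0 -> 0
  row 7 [00111]: F1=0 F2=1 (differ) -> 1
  row 8 [01000]: F1=1 F2=1 -> 0
  row 9 [01001]: F1=1 F2=1 -> 0
  row 10 [01010]: F1=1 F2=0 (differ) -> 1
  row 11 [01011]: F1=1 F2=1 -> 0
  row 12 [01100]: F1=1 F2=1 -> 0
  row 13 [01101]: F1=1 F2=1 -> 0
  row 14 [01110]: F1=1 F2=1 -> 0
  row 15 [01111]: F1=1 F2=1 -> 0
  row 16 [10000]: F1=0 F2=1 (differ) -> 1
  row 17 [10001]: F1=0 F2=1 (differ) -> 1
  row 18 [10010]: F1=0 F2=1 (differ) -> 1
  row 19 [10011]: F1=0 F2=1 (differ) -> 1
  row 20 [10100]: F1=0 F2=0 -> 0
  row 21 [10101]: F1=0 F2=1 (differ) -> 1
  row 22 [10110]: F1=0 F2=0 -> 0
  row 23 [10111]: F1=0 F2=1 (differ) -> 1
  row 24 [11000]: F1=0 F2=1 (differ) -> 1
  row 25 [11001]: F1=0 F2=1 (differ) -> 1
  row 26 [11010]: F1=0 F2=1 (differ) -> 1
  row 27 [11011]: F1=0 F2=1 (differ) -> 1
  row 28 [11100]: F1=0 F2=1 (differ) -> 1
  row 29 [11101]: F1=0 F2=1 (differ) -> 1
  row 30 [11110]: F1=0 F2=1 (differ) -> 1
  row 31 [11111]: F1=0 F2=1 (differ) -> 1
Full result column, 8 rows per line (p,q fixed per line; r,s,t runs 000..111 left to right):
  rows 0-7 [p,q=00]: 11010101  (ones: 5)
  rows 8-15 [p,q=01]: 00100000  (ones: 1)
  rows 16-23 [p,q=10]: 11110101  (ones: 6)
  rows 24-31 [p,q=11]: 11111111  (ones: 8)
Disagreements = 5+1+6+8 = 20

20


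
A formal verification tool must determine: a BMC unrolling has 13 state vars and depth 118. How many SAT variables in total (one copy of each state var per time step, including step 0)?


BMC unrolls to depth k, creating one copy of each state var for steps 0..k.
Step count = 118 + 1 = 119 (steps 0 through 118)
Vars per step = 13
Total = 13 * 119 = 1547

1547


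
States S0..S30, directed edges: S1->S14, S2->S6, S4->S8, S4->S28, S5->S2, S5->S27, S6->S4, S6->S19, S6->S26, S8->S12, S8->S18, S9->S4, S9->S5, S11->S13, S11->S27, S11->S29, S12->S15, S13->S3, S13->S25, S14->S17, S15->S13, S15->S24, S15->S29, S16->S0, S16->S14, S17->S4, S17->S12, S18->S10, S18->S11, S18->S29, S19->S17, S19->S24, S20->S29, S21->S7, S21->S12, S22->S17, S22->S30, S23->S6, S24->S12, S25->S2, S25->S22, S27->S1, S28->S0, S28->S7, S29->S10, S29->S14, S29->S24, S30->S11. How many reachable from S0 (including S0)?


BFS from S0:
  layer 0: {S0}
Reachable set: {S0}
Count = 1

1


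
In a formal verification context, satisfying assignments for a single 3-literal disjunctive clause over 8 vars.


Step 1: Total=2^8=256
Step 2: Unsat when all 3 false: 2^5=32
Step 3: Sat=256-32=224

224


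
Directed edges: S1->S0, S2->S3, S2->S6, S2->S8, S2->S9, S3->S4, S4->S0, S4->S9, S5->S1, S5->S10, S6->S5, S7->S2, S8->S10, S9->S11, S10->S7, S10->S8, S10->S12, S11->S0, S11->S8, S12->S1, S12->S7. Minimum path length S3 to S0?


BFS layer-by-layer from S3:
  dist 0: {S3}
  dist 1: {S4}
  dist 2: {S0, S9}
  -> S0 reached at distance 2
Shortest path length = 2

2


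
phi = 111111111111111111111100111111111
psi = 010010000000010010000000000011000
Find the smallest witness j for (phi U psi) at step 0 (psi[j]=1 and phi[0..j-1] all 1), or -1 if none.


(phi U psi) at 0: need smallest j with psi[j]=1 and phi[i]=1 for all i in [0,j).
Scan from step 0:
  step 0: phi=1, psi=0 -> continue
  step 1: psi=1 and phi held for [0,1) -> witness found
Witness step = 1

1


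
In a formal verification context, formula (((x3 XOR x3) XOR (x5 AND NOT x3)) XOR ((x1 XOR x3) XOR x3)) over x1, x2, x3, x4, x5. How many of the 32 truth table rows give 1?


Formula: (((x3 XOR x3) XOR (x5 AND NOT x3)) XOR ((x1 XOR x3) XOR x3)) over 5 vars (32 rows)
Evaluate each row (x1, x2, x3, x4, x5 as bits, MSB first):
  row 0 [00000]: (((0 XOR 0) XOR (0 AND NOT 0)) XOR ((0 XOR 0) XOR 0)) -> 0
  row 1 [00001]: (((0 XOR 0) XOR (1 AND NOT 0)) XOR ((0 XOR 0) XOR 0)) -> 1
  row 2 [00010]: (((0 XOR 0) XOR (0 AND NOT 0)) XOR ((0 XOR 0) XOR 0)) -> 0
  row 3 [00011]: (((0 XOR 0) XOR (1 AND NOT 0)) XOR ((0 XOR 0) XOR 0)) -> 1
  row 4 [00100]: (((1 XOR 1) XOR (0 AND NOT 1)) XOR ((0 XOR 1) XOR 1)) -> 0
  row 5 [00101]: (((1 XOR 1) XOR (1 AND NOT 1)) XOR ((0 XOR 1) XOR 1)) -> 0
  row 6 [00110]: (((1 XOR 1) XOR (0 AND NOT 1)) XOR ((0 XOR 1) XOR 1)) -> 0
  row 7 [00111]: (((1 XOR 1) XOR (1 AND NOT 1)) XOR ((0 XOR 1) XOR 1)) -> 0
  row 8 [01000]: (((0 XOR 0) XOR (0 AND NOT 0)) XOR ((0 XOR 0) XOR 0)) -> 0
  row 9 [01001]: (((0 XOR 0) XOR (1 AND NOT 0)) XOR ((0 XOR 0) XOR 0)) -> 1
  row 10 [01010]: (((0 XOR 0) XOR (0 AND NOT 0)) XOR ((0 XOR 0) XOR 0)) -> 0
  row 11 [01011]: (((0 XOR 0) XOR (1 AND NOT 0)) XOR ((0 XOR 0) XOR 0)) -> 1
  row 12 [01100]: (((1 XOR 1) XOR (0 AND NOT 1)) XOR ((0 XOR 1) XOR 1)) -> 0
  row 13 [01101]: (((1 XOR 1) XOR (1 AND NOT 1)) XOR ((0 XOR 1) XOR 1)) -> 0
  row 14 [01110]: (((1 XOR 1) XOR (0 AND NOT 1)) XOR ((0 XOR 1) XOR 1)) -> 0
  row 15 [01111]: (((1 XOR 1) XOR (1 AND NOT 1)) XOR ((0 XOR 1) XOR 1)) -> 0
  row 16 [10000]: (((0 XOR 0) XOR (0 AND NOT 0)) XOR ((1 XOR 0) XOR 0)) -> 1
  row 17 [10001]: (((0 XOR 0) XOR (1 AND NOT 0)) XOR ((1 XOR 0) XOR 0)) -> 0
  row 18 [10010]: (((0 XOR 0) XOR (0 AND NOT 0)) XOR ((1 XOR 0) XOR 0)) -> 1
  row 19 [10011]: (((0 XOR 0) XOR (1 AND NOT 0)) XOR ((1 XOR 0) XOR 0)) -> 0
  row 20 [10100]: (((1 XOR 1) XOR (0 AND NOT 1)) XOR ((1 XOR 1) XOR 1)) -> 1
  row 21 [10101]: (((1 XOR 1) XOR (1 AND NOT 1)) XOR ((1 XOR 1) XOR 1)) -> 1
  row 22 [10110]: (((1 XOR 1) XOR (0 AND NOT 1)) XOR ((1 XOR 1) XOR 1)) -> 1
  row 23 [10111]: (((1 XOR 1) XOR (1 AND NOT 1)) XOR ((1 XOR 1) XOR 1)) -> 1
  row 24 [11000]: (((0 XOR 0) XOR (0 AND NOT 0)) XOR ((1 XOR 0) XOR 0)) -> 1
  row 25 [11001]: (((0 XOR 0) XOR (1 AND NOT 0)) XOR ((1 XOR 0) XOR 0)) -> 0
  row 26 [11010]: (((0 XOR 0) XOR (0 AND NOT 0)) XOR ((1 XOR 0) XOR 0)) -> 1
  row 27 [11011]: (((0 XOR 0) XOR (1 AND NOT 0)) XOR ((1 XOR 0) XOR 0)) -> 0
  row 28 [11100]: (((1 XOR 1) XOR (0 AND NOT 1)) XOR ((1 XOR 1) XOR 1)) -> 1
  row 29 [11101]: (((1 XOR 1) XOR (1 AND NOT 1)) XOR ((1 XOR 1) XOR 1)) -> 1
  row 30 [11110]: (((1 XOR 1) XOR (0 AND NOT 1)) XOR ((1 XOR 1) XOR 1)) -> 1
  row 31 [11111]: (((1 XOR 1) XOR (1 AND NOT 1)) XOR ((1 XOR 1) XOR 1)) -> 1
Full result column, 8 rows per line (x1,x2 fixed per line; x3,x4,x5 runs 000..111 left to right):
  rows 0-7 [x1,x2=00]: 01010000  (ones: 2)
  rows 8-15 [x1,x2=01]: 01010000  (ones: 2)
  rows 16-23 [x1,x2=10]: 10101111  (ones: 6)
  rows 24-31 [x1,x2=11]: 10101111  (ones: 6)
Count of 1-rows = 2+2+6+6 = 16

16


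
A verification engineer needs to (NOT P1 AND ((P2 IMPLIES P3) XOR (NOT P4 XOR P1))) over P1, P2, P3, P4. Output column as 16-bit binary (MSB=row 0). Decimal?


Formula: (NOT P1 AND ((P2 IMPLIES P3) XOR (NOT P4 XOR P1))) over P1, P2, P3, P4 (16 rows)
Evaluate each row (bits = P1,P2,P3,P4, MSB first):
  row 0 [0000]: (NOT 0 AND ((0 IMPLIES 0) XOR (NOT 0 XOR 0))) -> 0
  row 1 [0001]: (NOT 0 AND ((0 IMPLIES 0) XOR (NOT 1 XOR 0))) -> 1
  row 2 [0010]: (NOT 0 AND ((0 IMPLIES 1) XOR (NOT 0 XOR 0))) -> 0
  row 3 [0011]: (NOT 0 AND ((0 IMPLIES 1) XOR (NOT 1 XOR 0))) -> 1
  row 4 [0100]: (NOT 0 AND ((1 IMPLIES 0) XOR (NOT 0 XOR 0))) -> 1
  row 5 [0101]: (NOT 0 AND ((1 IMPLIES 0) XOR (NOT 1 XOR 0))) -> 0
  row 6 [0110]: (NOT 0 AND ((1 IMPLIES 1) XOR (NOT 0 XOR 0))) -> 0
  row 7 [0111]: (NOT 0 AND ((1 IMPLIES 1) XOR (NOT 1 XOR 0))) -> 1
  row 8 [1000]: (NOT 1 AND ((0 IMPLIES 0) XOR (NOT 0 XOR 1))) -> 0
  row 9 [1001]: (NOT 1 AND ((0 IMPLIES 0) XOR (NOT 1 XOR 1))) -> 0
  row 10 [1010]: (NOT 1 AND ((0 IMPLIES 1) XOR (NOT 0 XOR 1))) -> 0
  row 11 [1011]: (NOT 1 AND ((0 IMPLIES 1) XOR (NOT 1 XOR 1))) -> 0
  row 12 [1100]: (NOT 1 AND ((1 IMPLIES 0) XOR (NOT 0 XOR 1))) -> 0
  row 13 [1101]: (NOT 1 AND ((1 IMPLIES 0) XOR (NOT 1 XOR 1))) -> 0
  row 14 [1110]: (NOT 1 AND ((1 IMPLIES 1) XOR (NOT 0 XOR 1))) -> 0
  row 15 [1111]: (NOT 1 AND ((1 IMPLIES 1) XOR (NOT 1 XOR 1))) -> 0
Full result column, 4 rows per line (P1,P2 fixed per line; P3,P4 runs 00..11 left to right):
  rows 0-3 [P1,P2=00]: 0101  = hex 5
  rows 4-7 [P1,P2=01]: 1001  = hex 9
  rows 8-11 [P1,P2=10]: 0000  = hex 0
  rows 12-15 [P1,P2=11]: 0000  = hex 0
Output column (row 0 .. row 15) = 0101100100000000
Output column grouped in 4s = 0101 1001 0000 0000 = 0x5900
Convert to decimal digit by digit (value = value*16 + digit):
  5 -> 5
  5*16 + 9 = 89
  89*16 + 0 = 1424
  1424*16 + 0 = 22784
Decimal = 22784

22784


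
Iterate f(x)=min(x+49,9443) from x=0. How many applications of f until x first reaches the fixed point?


Step 1: x=0, cap=9443, increment=49
Step 2: x grows by 49 each step until capped at 9443; fixed point is x=9443
Step 3: iterations = ceil(9443/49) = 193

193


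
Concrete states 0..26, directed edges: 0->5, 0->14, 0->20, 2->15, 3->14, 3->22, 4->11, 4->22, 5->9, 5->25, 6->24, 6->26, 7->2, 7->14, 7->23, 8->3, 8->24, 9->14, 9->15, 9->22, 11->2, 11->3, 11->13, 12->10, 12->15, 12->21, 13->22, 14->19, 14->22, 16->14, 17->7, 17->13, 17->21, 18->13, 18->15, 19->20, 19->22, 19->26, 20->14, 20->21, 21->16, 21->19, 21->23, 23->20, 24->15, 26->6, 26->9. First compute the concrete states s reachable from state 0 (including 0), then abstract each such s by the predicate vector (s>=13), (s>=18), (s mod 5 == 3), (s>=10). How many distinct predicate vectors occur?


BFS from 0:
Concrete reachable: {0, 5, 6, 9, 14, 15, 16, 19, 20, 21, 22, 23, 24, 25, 26}
Abstract via predicates (s>=13), (s>=18), (s mod 5 == 3), (s>=10):
  (0,0,0,0) <- {0, 5, 6, 9}
  (1,0,0,1) <- {14, 15, 16}
  (1,1,0,1) <- {19, 20, 21, 22, 24, 25, 26}
  (1,1,1,1) <- {23}
Distinct abstract states = 4

4


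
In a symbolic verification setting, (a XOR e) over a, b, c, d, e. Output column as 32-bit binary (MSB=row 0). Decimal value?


Formula: (a XOR e) over a, b, c, d, e (32 rows)
Evaluate each row (bits = a,b,c,d,e, MSB first):
  row 0 [00000]: (0 XOR 0) -> 0
  row 1 [00001]: (0 XOR 1) -> 1
  row 2 [00010]: (0 XOR 0) -> 0
  row 3 [00011]: (0 XOR 1) -> 1
  row 4 [00100]: (0 XOR 0) -> 0
  row 5 [00101]: (0 XOR 1) -> 1
  row 6 [00110]: (0 XOR 0) -> 0
  row 7 [00111]: (0 XOR 1) -> 1
  row 8 [01000]: (0 XOR 0) -> 0
  row 9 [01001]: (0 XOR 1) -> 1
  row 10 [01010]: (0 XOR 0) -> 0
  row 11 [01011]: (0 XOR 1) -> 1
  row 12 [01100]: (0 XOR 0) -> 0
  row 13 [01101]: (0 XOR 1) -> 1
  row 14 [01110]: (0 XOR 0) -> 0
  row 15 [01111]: (0 XOR 1) -> 1
  row 16 [10000]: (1 XOR 0) -> 1
  row 17 [10001]: (1 XOR 1) -> 0
  row 18 [10010]: (1 XOR 0) -> 1
  row 19 [10011]: (1 XOR 1) -> 0
  row 20 [10100]: (1 XOR 0) -> 1
  row 21 [10101]: (1 XOR 1) -> 0
  row 22 [10110]: (1 XOR 0) -> 1
  row 23 [10111]: (1 XOR 1) -> 0
  row 24 [11000]: (1 XOR 0) -> 1
  row 25 [11001]: (1 XOR 1) -> 0
  row 26 [11010]: (1 XOR 0) -> 1
  row 27 [11011]: (1 XOR 1) -> 0
  row 28 [11100]: (1 XOR 0) -> 1
  row 29 [11101]: (1 XOR 1) -> 0
  row 30 [11110]: (1 XOR 0) -> 1
  row 31 [11111]: (1 XOR 1) -> 0
Full result column, 4 rows per line (a,b,c fixed per line; d,e runs 00..11 left to right):
  rows 0-3 [a,b,c=000]: 0101  = hex 5
  rows 4-7 [a,b,c=001]: 0101  = hex 5
  rows 8-11 [a,b,c=010]: 0101  = hex 5
  rows 12-15 [a,b,c=011]: 0101  = hex 5
  rows 16-19 [a,b,c=100]: 1010  = hex A
  rows 20-23 [a,b,c=101]: 1010  = hex A
  rows 24-27 [a,b,c=110]: 1010  = hex A
  rows 28-31 [a,b,c=111]: 1010  = hex A
Output column (row 0 .. row 31) = 01010101010101011010101010101010
Output column grouped in 4s = 0101 0101 0101 0101 1010 1010 1010 1010 = 0x5555AAAA
Convert to decimal digit by digit (value = value*16 + digit):
  5 -> 5
  5*16 + 5 = 85
  85*16 + 5 = 1365
  1365*16 + 5 = 21845
  21845*16 + 10 (A) = 349530
  349530*16 + 10 (A) = 5592490
  5592490*16 + 10 (A) = 89479850
  89479850*16 + 10 (A) = 1431677610
Decimal = 1431677610

1431677610


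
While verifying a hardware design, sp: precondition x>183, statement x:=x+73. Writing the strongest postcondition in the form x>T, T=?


Formula: sp(P, x:=E) = exists old_x. (x = E[old_x/x]) AND P[old_x/x] (old_x is the value of x before the assignment; eliminate old_x by solving x = E[old_x/x] for old_x)
Step 1: Precondition P: x>183, i.e. old_x > 183
Step 2: Assignment gives x = old_x + 73, so old_x = x - 73
Step 3: Substitute into P: x - 73 > 183
Step 4: Simplify: x > 183+73 = 256

256


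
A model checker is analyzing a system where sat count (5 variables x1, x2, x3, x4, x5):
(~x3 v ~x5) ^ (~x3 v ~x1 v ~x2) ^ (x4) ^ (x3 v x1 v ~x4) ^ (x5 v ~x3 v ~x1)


CNF with 5 clauses over 5 vars (32 assignments).
An assignment satisfies CNF iff every clause has >=1 true literal.
Check each row (bits = x1,x2,x3,x4,x5; clause T/F shown):
  row 0 [00000]: clauses=TTFTT -> 0
  row 1 [00001]: clauses=TTFTT -> 0
  row 2 [00010]: clauses=TTTFT -> 0
  row 3 [00011]: clauses=TTTFT -> 0
  row 4 [00100]: clauses=TTFTT -> 0
  row 5 [00101]: clauses=FTFTT -> 0
  row 6 [00110]: clauses=TTTTT -> 1
  row 7 [00111]: clauses=FTTTT -> 0
  row 8 [01000]: clauses=TTFTT -> 0
  row 9 [01001]: clauses=TTFTT -> 0
  row 10 [01010]: clauses=TTTFT -> 0
  row 11 [01011]: clauses=TTTFT -> 0
  row 12 [01100]: clauses=TTFTT -> 0
  row 13 [01101]: clauses=FTFTT -> 0
  row 14 [01110]: clauses=TTTTT -> 1
  row 15 [01111]: clauses=FTTTT -> 0
  row 16 [10000]: clauses=TTFTT -> 0
  row 17 [10001]: clauses=TTFTT -> 0
  row 18 [10010]: clauses=TTTTT -> 1
  row 19 [10011]: clauses=TTTTT -> 1
  row 20 [10100]: clauses=TTFTF -> 0
  row 21 [10101]: clauses=FTFTT -> 0
  row 22 [10110]: clauses=TTTTF -> 0
  row 23 [10111]: clauses=FTTTT -> 0
  row 24 [11000]: clauses=TTFTT -> 0
  row 25 [11001]: clauses=TTFTT -> 0
  row 26 [11010]: clauses=TTTTT -> 1
  row 27 [11011]: clauses=TTTTT -> 1
  row 28 [11100]: clauses=TFFTF -> 0
  row 29 [11101]: clauses=FFFTT -> 0
  row 30 [11110]: clauses=TFTTF -> 0
  row 31 [11111]: clauses=FFTTT -> 0
Full result column, 8 rows per line (x1,x2 fixed per line; x3,x4,x5 runs 000..111 left to right):
  rows 0-7 [x1,x2=00]: 00000010  (ones: 1)
  rows 8-15 [x1,x2=01]: 00000010  (ones: 1)
  rows 16-23 [x1,x2=10]: 00110000  (ones: 2)
  rows 24-31 [x1,x2=11]: 00110000  (ones: 2)
Satisfying assignments = 1+1+2+2 = 6

6


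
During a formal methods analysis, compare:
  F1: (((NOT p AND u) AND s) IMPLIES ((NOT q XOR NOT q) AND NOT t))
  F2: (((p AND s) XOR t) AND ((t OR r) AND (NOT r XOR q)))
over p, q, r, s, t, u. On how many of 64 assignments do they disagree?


F1 = (((NOT p AND u) AND s) IMPLIES ((NOT q XOR NOT q) AND NOT t))
F2 = (((p AND s) XOR t) AND ((t OR r) AND (NOT r XOR q)))
Evaluate both on each of 64 rows (bits = p,q,r,s,t,u):
  row 0 [000000]: F1=1 F2=0 (differ) -> 1
  row 1 [000001]: F1=1 F2=0 (differ) -> 1
  row 2 [000010]: F1=1 F2=1 -> 0
  row 3 [000011]: F1=1 F2=1 -> 0
  row 4 [000100]: F1=1 F2=0 (differ) -> 1
  (every remaining row is evaluated the same way; all 64 results are listed next)
Full result column, 8 rows per line (p,q,r fixed per line; s,t,u runs 000..111 left to right):
  rows 0-7 [p,q,r=000]: 11001001  (ones: 4)
  rows 8-15 [p,q,r=001]: 11111010  (ones: 6)
  rows 16-23 [p,q,r=010]: 11111010  (ones: 6)
  rows 24-31 [p,q,r=011]: 11001001  (ones: 4)
  rows 32-39 [p,q,r=100]: 11001111  (ones: 6)
  rows 40-47 [p,q,r=101]: 11111111  (ones: 8)
  rows 48-55 [p,q,r=110]: 11111111  (ones: 8)
  rows 56-63 [p,q,r=111]: 11000011  (ones: 4)
Disagreements = 4+6+6+4+6+8+8+4 = 46

46


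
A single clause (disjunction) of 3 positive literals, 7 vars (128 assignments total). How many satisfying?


Step 1: Total=2^7=128
Step 2: Unsat when all 3 false: 2^4=16
Step 3: Sat=128-16=112

112


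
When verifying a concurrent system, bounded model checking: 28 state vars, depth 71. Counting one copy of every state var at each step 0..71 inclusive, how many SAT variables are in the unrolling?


BMC unrolls to depth k, creating one copy of each state var for steps 0..k.
Step count = 71 + 1 = 72 (steps 0 through 71)
Vars per step = 28
Total = 28 * 72 = 2016

2016


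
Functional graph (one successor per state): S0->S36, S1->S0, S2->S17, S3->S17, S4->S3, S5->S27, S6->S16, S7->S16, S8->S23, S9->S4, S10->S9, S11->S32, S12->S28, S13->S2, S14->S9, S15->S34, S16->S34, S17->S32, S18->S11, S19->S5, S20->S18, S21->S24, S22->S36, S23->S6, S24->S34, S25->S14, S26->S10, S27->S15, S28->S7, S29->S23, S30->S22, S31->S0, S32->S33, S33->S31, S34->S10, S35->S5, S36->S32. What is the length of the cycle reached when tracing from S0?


Trace from S0 until a state repeats:
  S0 -> S36 -> S32 -> S33 -> S31 -> S0
S0 first seen at step 0, revisited at step 5.
Cycle length = 5 - 0 = 5

5


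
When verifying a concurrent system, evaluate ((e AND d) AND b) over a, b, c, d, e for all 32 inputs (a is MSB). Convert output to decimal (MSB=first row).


Formula: ((e AND d) AND b) over a, b, c, d, e (32 rows)
Evaluate each row (bits = a,b,c,d,e, MSB first):
  row 0 [00000]: ((0 AND 0) AND 0) -> 0
  row 1 [00001]: ((1 AND 0) AND 0) -> 0
  row 2 [00010]: ((0 AND 1) AND 0) -> 0
  row 3 [00011]: ((1 AND 1) AND 0) -> 0
  row 4 [00100]: ((0 AND 0) AND 0) -> 0
  row 5 [00101]: ((1 AND 0) AND 0) -> 0
  row 6 [00110]: ((0 AND 1) AND 0) -> 0
  row 7 [00111]: ((1 AND 1) AND 0) -> 0
  row 8 [01000]: ((0 AND 0) AND 1) -> 0
  row 9 [01001]: ((1 AND 0) AND 1) -> 0
  row 10 [01010]: ((0 AND 1) AND 1) -> 0
  row 11 [01011]: ((1 AND 1) AND 1) -> 1
  row 12 [01100]: ((0 AND 0) AND 1) -> 0
  row 13 [01101]: ((1 AND 0) AND 1) -> 0
  row 14 [01110]: ((0 AND 1) AND 1) -> 0
  row 15 [01111]: ((1 AND 1) AND 1) -> 1
  row 16 [10000]: ((0 AND 0) AND 0) -> 0
  row 17 [10001]: ((1 AND 0) AND 0) -> 0
  row 18 [10010]: ((0 AND 1) AND 0) -> 0
  row 19 [10011]: ((1 AND 1) AND 0) -> 0
  row 20 [10100]: ((0 AND 0) AND 0) -> 0
  row 21 [10101]: ((1 AND 0) AND 0) -> 0
  row 22 [10110]: ((0 AND 1) AND 0) -> 0
  row 23 [10111]: ((1 AND 1) AND 0) -> 0
  row 24 [11000]: ((0 AND 0) AND 1) -> 0
  row 25 [11001]: ((1 AND 0) AND 1) -> 0
  row 26 [11010]: ((0 AND 1) AND 1) -> 0
  row 27 [11011]: ((1 AND 1) AND 1) -> 1
  row 28 [11100]: ((0 AND 0) AND 1) -> 0
  row 29 [11101]: ((1 AND 0) AND 1) -> 0
  row 30 [11110]: ((0 AND 1) AND 1) -> 0
  row 31 [11111]: ((1 AND 1) AND 1) -> 1
Full result column, 4 rows per line (a,b,c fixed per line; d,e runs 00..11 left to right):
  rows 0-3 [a,b,c=000]: 0000  = hex 0
  rows 4-7 [a,b,c=001]: 0000  = hex 0
  rows 8-11 [a,b,c=010]: 0001  = hex 1
  rows 12-15 [a,b,c=011]: 0001  = hex 1
  rows 16-19 [a,b,c=100]: 0000  = hex 0
  rows 20-23 [a,b,c=101]: 0000  = hex 0
  rows 24-27 [a,b,c=110]: 0001  = hex 1
  rows 28-31 [a,b,c=111]: 0001  = hex 1
Output column (row 0 .. row 31) = 00000000000100010000000000010001
Output column grouped in 4s = 0000 0000 0001 0001 0000 0000 0001 0001 = 0x00110011
Convert to decimal digit by digit (value = value*16 + digit):
  0 -> 0
  0*16 + 0 = 0
  0*16 + 1 = 1
  1*16 + 1 = 17
  17*16 + 0 = 272
  272*16 + 0 = 4352
  4352*16 + 1 = 69633
  69633*16 + 1 = 1114129
Decimal = 1114129

1114129


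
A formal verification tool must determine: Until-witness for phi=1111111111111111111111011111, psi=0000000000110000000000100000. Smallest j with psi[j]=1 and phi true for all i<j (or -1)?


(phi U psi) at 0: need smallest j with psi[j]=1 and phi[i]=1 for all i in [0,j).
Scan from step 0:
  step 0: phi=1, psi=0 -> continue
  step 1: phi=1, psi=0 -> continue
  step 2: phi=1, psi=0 -> continue
  step 3: phi=1, psi=0 -> continue
  step 10: psi=1 and phi held for [0,10) -> witness found
Witness step = 10

10


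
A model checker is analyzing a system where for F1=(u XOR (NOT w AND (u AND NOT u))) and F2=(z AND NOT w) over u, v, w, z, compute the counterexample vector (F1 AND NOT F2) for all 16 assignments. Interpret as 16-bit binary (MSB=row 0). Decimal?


F1 = (u XOR (NOT w AND (u AND NOT u)))
F2 = (z AND NOT w)
Counterexample to F1=>F2 is where F1=1 and F2=0.
Evaluate each row (bits = u,v,w,z, MSB first):
  row 0 [0000]: F1=0 F2=0 -> F1&~F2 -> 0
  row 1 [0001]: F1=0 F2=1 -> F1&~F2 -> 0
  row 2 [0010]: F1=0 F2=0 -> F1&~F2 -> 0
  row 3 [0011]: F1=0 F2=0 -> F1&~F2 -> 0
  row 4 [0100]: F1=0 F2=0 -> F1&~F2 -> 0
  row 5 [0101]: F1=0 F2=1 -> F1&~F2 -> 0
  row 6 [0110]: F1=0 F2=0 -> F1&~F2 -> 0
  row 7 [0111]: F1=0 F2=0 -> F1&~F2 -> 0
  row 8 [1000]: F1=1 F2=0 -> F1&~F2 -> 1
  row 9 [1001]: F1=1 F2=1 -> F1&~F2 -> 0
  row 10 [1010]: F1=1 F2=0 -> F1&~F2 -> 1
  row 11 [1011]: F1=1 F2=0 -> F1&~F2 -> 1
  row 12 [1100]: F1=1 F2=0 -> F1&~F2 -> 1
  row 13 [1101]: F1=1 F2=1 -> F1&~F2 -> 0
  row 14 [1110]: F1=1 F2=0 -> F1&~F2 -> 1
  row 15 [1111]: F1=1 F2=0 -> F1&~F2 -> 1
Full result column, 4 rows per line (u,v fixed per line; w,z runs 00..11 left to right):
  rows 0-3 [u,v=00]: 0000  = hex 0
  rows 4-7 [u,v=01]: 0000  = hex 0
  rows 8-11 [u,v=10]: 1011  = hex B
  rows 12-15 [u,v=11]: 1011  = hex B
Counterexample vector (row 0 .. row 15) = 0000000010111011
Output column grouped in 4s = 0000 0000 1011 1011 = 0x00BB
Convert to decimal digit by digit (value = value*16 + digit):
  0 -> 0
  0*16 + 0 = 0
  0*16 + 11 (B) = 11
  11*16 + 11 (B) = 187
Decimal = 187

187


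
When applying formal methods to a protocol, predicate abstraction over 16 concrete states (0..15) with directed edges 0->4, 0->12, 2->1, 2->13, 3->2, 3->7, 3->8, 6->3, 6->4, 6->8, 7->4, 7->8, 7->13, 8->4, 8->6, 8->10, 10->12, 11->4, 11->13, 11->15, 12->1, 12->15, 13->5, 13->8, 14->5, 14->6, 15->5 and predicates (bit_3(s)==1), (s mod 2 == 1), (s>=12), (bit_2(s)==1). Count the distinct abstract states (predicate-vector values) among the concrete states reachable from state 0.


BFS from 0:
Concrete reachable: {0, 1, 4, 5, 12, 15}
Abstract via predicates (bit_3(s)==1), (s mod 2 == 1), (s>=12), (bit_2(s)==1):
  (0,0,0,0) <- {0}
  (0,0,0,1) <- {4}
  (0,1,0,0) <- {1}
  (0,1,0,1) <- {5}
  (1,0,1,1) <- {12}
  (1,1,1,1) <- {15}
Distinct abstract states = 6

6


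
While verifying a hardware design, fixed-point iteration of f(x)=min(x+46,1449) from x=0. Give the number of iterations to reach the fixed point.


Step 1: x=0, cap=1449, increment=46
Step 2: x grows by 46 each step until capped at 1449; fixed point is x=1449
Step 3: iterations = ceil(1449/46) = 32

32


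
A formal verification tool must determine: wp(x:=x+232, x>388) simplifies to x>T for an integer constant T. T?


Formula: wp(x:=E, P) = P[E/x] (substitute E for x in postcondition)
Step 1: Postcondition: x>388
Step 2: Substitute x+232 for x: x+232>388
Step 3: Solve for x: x > 388-232 = 156

156


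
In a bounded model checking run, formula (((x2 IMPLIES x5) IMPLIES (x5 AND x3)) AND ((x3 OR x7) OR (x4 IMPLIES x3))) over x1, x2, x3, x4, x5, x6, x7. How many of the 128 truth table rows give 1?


Formula: (((x2 IMPLIES x5) IMPLIES (x5 AND x3)) AND ((x3 OR x7) OR (x4 IMPLIES x3))) over 7 vars (128 rows)
Evaluate each row (x1, x2, x3, x4, x5, x6, x7 as bits, MSB first):
  row 0 [0000000]: (((0 IMPLIES 0) IMPLIES (0 AND 0)) AND ((0 OR 0) OR (0 IMPLIES 0))) -> 0
  row 1 [0000001]: (((0 IMPLIES 0) IMPLIES (0 AND 0)) AND ((0 OR 1) OR (0 IMPLIES 0))) -> 0
  row 2 [0000010]: (((0 IMPLIES 0) IMPLIES (0 AND 0)) AND ((0 OR 0) OR (0 IMPLIES 0))) -> 0
  row 3 [0000011]: (((0 IMPLIES 0) IMPLIES (0 AND 0)) AND ((0 OR 1) OR (0 IMPLIES 0))) -> 0
  row 4 [0000100]: (((0 IMPLIES 1) IMPLIES (1 AND 0)) AND ((0 OR 0) OR (0 IMPLIES 0))) -> 0
  (every remaining row is evaluated the same way; all 128 results are listed next)
Full result column, 8 rows per line (x1,x2,x3,x4 fixed per line; x5,x6,x7 runs 000..111 left to right):
  rows 0-7 [x1,x2,x3,x4=0000]: 00000000  (ones: 0)
  rows 8-15 [x1,x2,x3,x4=0001]: 00000000  (ones: 0)
  rows 16-23 [x1,x2,x3,x4=0010]: 00001111  (ones: 4)
  rows 24-31 [x1,x2,x3,x4=0011]: 00001111  (ones: 4)
  rows 32-39 [x1,x2,x3,x4=0100]: 11110000  (ones: 4)
  rows 40-47 [x1,x2,x3,x4=0101]: 01010000  (ones: 2)
  rows 48-55 [x1,x2,x3,x4=0110]: 11111111  (ones: 8)
  rows 56-63 [x1,x2,x3,x4=0111]: 11111111  (ones: 8)
  rows 64-71 [x1,x2,x3,x4=1000]: 00000000  (ones: 0)
  rows 72-79 [x1,x2,x3,x4=1001]: 00000000  (ones: 0)
  rows 80-87 [x1,x2,x3,x4=1010]: 00001111  (ones: 4)
  rows 88-95 [x1,x2,x3,x4=1011]: 00001111  (ones: 4)
  rows 96-103 [x1,x2,x3,x4=1100]: 11110000  (ones: 4)
  rows 104-111 [x1,x2,x3,x4=1101]: 01010000  (ones: 2)
  rows 112-119 [x1,x2,x3,x4=1110]: 11111111  (ones: 8)
  rows 120-127 [x1,x2,x3,x4=1111]: 11111111  (ones: 8)
Count of 1-rows = 0+0+4+4+4+2+8+8+0+0+4+4+4+2+8+8 = 60

60
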